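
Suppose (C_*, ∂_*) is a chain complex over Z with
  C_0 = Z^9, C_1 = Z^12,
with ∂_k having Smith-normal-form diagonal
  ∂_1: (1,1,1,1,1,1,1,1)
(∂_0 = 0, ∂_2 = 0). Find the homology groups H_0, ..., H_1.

H_0 ≅ Z,  H_1 ≅ Z^4.

H_0: b_0 = 9 − 0 − 8 = 1; torsion from ∂_1 factors > 1: none. So H_0 ≅ Z.
H_1: b_1 = 12 − 8 − 0 = 4; torsion from ∂_2 factors > 1: none. So H_1 ≅ Z^4.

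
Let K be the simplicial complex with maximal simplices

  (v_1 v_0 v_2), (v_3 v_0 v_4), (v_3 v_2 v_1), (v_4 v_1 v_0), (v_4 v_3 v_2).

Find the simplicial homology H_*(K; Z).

Order the vertices as v_0 < v_1 < v_2 < v_3 < v_4. Listing each simplex with vertices in this order, K has dimension 2 with simplices:

  0-simplices (5): [v_0], [v_1], [v_2], [v_3], [v_4]
  1-simplices (10): [v_0,v_1], [v_0,v_2], [v_0,v_3], [v_0,v_4], [v_1,v_2], [v_1,v_3], [v_1,v_4], [v_2,v_3], [v_2,v_4], [v_3,v_4]
  2-simplices (5): [v_0,v_1,v_2], [v_0,v_1,v_4], [v_0,v_3,v_4], [v_1,v_2,v_3], [v_2,v_3,v_4]

giving chain groups C_0 ≅ Z^5, C_1 ≅ Z^10, C_2 ≅ Z^5.

Boundary ∂_1: C_1 → C_0 maps an edge to its endpoints' difference, ∂[p,q] = q − p. For instance
  ∂[v_0,v_1] = [v_1] − [v_0].
As a 5×10 matrix over Z this has rank 4, with invariant factors (1,1,1,1).

∂_2: C_2 → C_1 sends each 2-simplex [p,q,r] to [q,r] − [p,r] + [p,q]. For instance
  ∂[v_0,v_1,v_2] = [v_1,v_2] − [v_0,v_2] + [v_0,v_1],
  ∂[v_1,v_2,v_3] = [v_2,v_3] − [v_1,v_3] + [v_1,v_2].
The 10×5 boundary matrix has rank 5 and Smith normal form diag(1,1,1,1,1).

Computing H_k = (kernel of ∂_k) / (image of ∂_{k+1}):

  H_0: rank C_0 − rank ∂_1 = 5 − 4 = 1, and the invariant factors of ∂_1 are all 1, so H_0 = Z.
  H_1: rank ker ∂_1 − rank ∂_2 = (10 − 4) − 5 = 1, and the invariant factors of ∂_2 are all 1, so H_1 = Z.
  H_2: rank ker ∂_2 − rank ∂_3 = (5 − 5) − 0 = 0, and there is no ∂_3, so H_2 = 0.

As a check, the Euler characteristic is 5 − 10 + 5 = 0, which agrees with 1 − 1 + 0 = 0.
(K is a triangulation of the Möbius band.)

H_0 = Z,  H_1 = Z,  H_2 = 0.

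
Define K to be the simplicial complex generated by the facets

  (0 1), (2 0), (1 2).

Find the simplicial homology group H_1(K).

H_1 ≅ Z.

Fix the vertex order 0 < 1 < 2 and write every simplex with vertices in increasing order. Then dim K = 1 and the simplices of K are:

  0-simplices (3): [0], [1], [2]
  1-simplices (3): [0,1], [0,2], [1,2]

so the chain groups are C_0 ≅ Z^3, C_1 ≅ Z^3.

∂_1: C_1 → C_0 maps an edge to its endpoints' difference, ∂[p,q] = q − p.
The resulting 3×3 matrix has rank 2, and its Smith normal form has invariant factors (1,1).

From H_k ≅ ker(∂_k) / im(∂_{k+1}) we obtain:

  H_1: rank ker ∂_1 − rank ∂_2 = (3 − 2) − 0 = 1, and there is no ∂_2, so H_1 ≅ Z.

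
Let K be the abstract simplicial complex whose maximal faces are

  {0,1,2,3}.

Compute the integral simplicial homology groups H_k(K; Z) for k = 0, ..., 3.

H_0 = Z,  H_1 = 0,  H_2 = 0,  H_3 = 0.

K has 4 vertices, 6 edges, 4 triangles, 1 3-simplex.
rank ∂_0 = 0, rank ∂_1 = 3 ⇒ b_0 = 4 − 0 − 3 = 1; all invariant factors of ∂_1 are 1 so no torsion. So H_0 ≅ Z.
rank ∂_1 = 3, rank ∂_2 = 3 ⇒ b_1 = 6 − 3 − 3 = 0; all invariant factors of ∂_2 are 1 so no torsion. So H_1 ≅ 0.
rank ∂_2 = 3, rank ∂_3 = 1 ⇒ b_2 = 4 − 3 − 1 = 0; all invariant factors of ∂_3 are 1 so no torsion. So H_2 ≅ 0.
rank ∂_3 = 1, rank ∂_4 = 0 ⇒ b_3 = 1 − 1 − 0 = 0. So H_3 ≅ 0.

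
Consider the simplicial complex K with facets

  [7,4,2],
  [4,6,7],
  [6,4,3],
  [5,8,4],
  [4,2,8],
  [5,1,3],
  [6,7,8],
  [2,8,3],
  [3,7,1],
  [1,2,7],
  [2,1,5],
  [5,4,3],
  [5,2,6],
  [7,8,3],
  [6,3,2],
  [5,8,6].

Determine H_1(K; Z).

Order the vertices as 1 < 2 < 3 < 4 < 5 < 6 < 7 < 8. Listing each simplex with vertices in this order, K has dimension 2 with simplices:

  0-simplices (8): [1], [2], [3], [4], [5], [6], [7], [8]
  1-simplices (24): (24 of them)
  2-simplices (16): [1,2,5], [1,2,7], [1,3,5], [1,3,7], [2,3,6], [2,3,8], [2,4,7], [2,4,8], [2,5,6], [3,4,5], [3,4,6], [3,7,8], [4,5,8], [4,6,7], [5,6,8], [6,7,8]

giving chain groups C_0 ≅ Z^8, C_1 ≅ Z^24, C_2 ≅ Z^16.

∂_1: C_1 → C_0 sends each edge [p,q] (with p < q) to q − p. For instance
  ∂[1,2] = [2] − [1].
The resulting 8×24 matrix has rank 7, and its Smith normal form has invariant factors (1,1,1,1,1,1,1).

The boundary map ∂_2: C_2 → C_1 acts by ∂[p,q,r] = [q,r] − [p,r] + [p,q]. For instance
  ∂[2,3,8] = [3,8] − [2,8] + [2,3],
  ∂[2,3,6] = [3,6] − [2,6] + [2,3].
The resulting 24×16 matrix has rank 15, and its Smith normal form has invariant factors (1,1,1,1,1,1,1,1,1,1,1,1,1,1,1).

From H_k ≅ ker(∂_k) / im(∂_{k+1}) we obtain:

  H_1: rank ker ∂_1 − rank ∂_2 = (24 − 7) − 15 = 2, and the invariant factors of ∂_2 are all 1, so H_1 = Z^2.

H_1 = Z^2.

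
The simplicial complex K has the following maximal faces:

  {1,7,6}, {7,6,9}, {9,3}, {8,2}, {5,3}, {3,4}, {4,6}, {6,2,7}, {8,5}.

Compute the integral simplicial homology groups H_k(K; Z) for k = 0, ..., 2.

Take the total order 1 < 2 < 3 < 4 < 5 < 6 < 7 < 8 < 9 on the vertex set. Then K (dimension 2) consists of the simplices:

  0-simplices (9): [1], [2], [3], [4], [5], [6], [7], [8], [9]
  1-simplices (13): [1,6], [1,7], [2,6], [2,7], [2,8], [3,4], [3,5], [3,9], [4,6], [5,8], [6,7], [6,9], [7,9]
  2-simplices (3): [1,6,7], [2,6,7], [6,7,9]

Hence C_0 ≅ Z^9, C_1 ≅ Z^13, C_2 ≅ Z^3.

∂_1: C_1 → C_0 sends each edge [p,q] (with p < q) to q − p. For instance
  ∂[2,6] = [6] − [2].
The resulting 9×13 matrix has rank 8, and its Smith normal form has invariant factors (1,1,1,1,1,1,1,1).

∂_2: C_2 → C_1 maps a triangle to the signed sum of its edges. For instance
  ∂[6,7,9] = [7,9] − [6,9] + [6,7],
  ∂[2,6,7] = [6,7] − [2,7] + [2,6].
The resulting 13×3 matrix has rank 3, and its Smith normal form has invariant factors (1,1,1).

Computing H_k = (kernel of ∂_k) / (image of ∂_{k+1}):

  H_0: rank C_0 − rank ∂_1 = 9 − 8 = 1, and the invariant factors of ∂_1 are all 1, so H_0 ≅ Z.
  H_1: rank ker ∂_1 − rank ∂_2 = (13 − 8) − 3 = 2, and the invariant factors of ∂_2 are all 1, so H_1 ≅ Z^2.
  H_2: rank ker ∂_2 − rank ∂_3 = (3 − 3) − 0 = 0, and there is no ∂_3, so H_2 ≅ 0.

H_0 = Z,  H_1 = Z^2,  H_2 = 0.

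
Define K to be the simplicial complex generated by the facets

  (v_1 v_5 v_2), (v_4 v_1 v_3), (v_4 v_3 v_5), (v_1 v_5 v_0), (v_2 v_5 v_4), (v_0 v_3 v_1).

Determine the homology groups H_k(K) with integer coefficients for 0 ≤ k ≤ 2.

K has 6 vertices, 12 edges, 6 triangles.
rank ∂_0 = 0, rank ∂_1 = 5 ⇒ b_0 = 6 − 0 − 5 = 1; all invariant factors of ∂_1 are 1 so no torsion. So H_0 = Z.
rank ∂_1 = 5, rank ∂_2 = 6 ⇒ b_1 = 12 − 5 − 6 = 1; all invariant factors of ∂_2 are 1 so no torsion. So H_1 = Z.
rank ∂_2 = 6, rank ∂_3 = 0 ⇒ b_2 = 6 − 6 − 0 = 0. So H_2 = 0.

H_0 ≅ Z,  H_1 ≅ Z,  H_2 = 0.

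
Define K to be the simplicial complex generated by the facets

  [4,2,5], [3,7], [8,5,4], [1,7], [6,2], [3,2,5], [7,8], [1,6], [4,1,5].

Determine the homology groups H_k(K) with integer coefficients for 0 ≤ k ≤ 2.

Take the total order 1 < 2 < 3 < 4 < 5 < 6 < 7 < 8 on the vertex set. Then K (dimension 2) consists of the simplices:

  0-simplices (8): [1], [2], [3], [4], [5], [6], [7], [8]
  1-simplices (14): [1,4], [1,5], [1,6], [1,7], [2,3], [2,4], [2,5], [2,6], [3,5], [3,7], [4,5], [4,8], [5,8], [7,8]
  2-simplices (4): [1,4,5], [2,3,5], [2,4,5], [4,5,8]

giving chain groups C_0 ≅ Z^8, C_1 ≅ Z^14, C_2 ≅ Z^4.

∂_1: C_1 → C_0 is given by ∂[p,q] = [q] − [p].
This gives a 8×14 integer matrix of rank 7; reducing to Smith normal form yields diagonal entries (1,1,1,1,1,1,1).

The boundary map ∂_2: C_2 → C_1 acts by ∂[p,q,r] = [q,r] − [p,r] + [p,q]. For instance
  ∂[2,3,5] = [3,5] − [2,5] + [2,3],
  ∂[2,4,5] = [4,5] − [2,5] + [2,4].
This gives a 14×4 integer matrix of rank 4; reducing to Smith normal form yields diagonal entries (1,1,1,1).

From H_k ≅ ker(∂_k) / im(∂_{k+1}) we obtain:

  H_0: rank C_0 − rank ∂_1 = 8 − 7 = 1, and the invariant factors of ∂_1 are all 1, so H_0 ≅ Z.
  H_1: rank ker ∂_1 − rank ∂_2 = (14 − 7) − 4 = 3, and the invariant factors of ∂_2 are all 1, so H_1 ≅ Z^3.
  H_2: rank ker ∂_2 − rank ∂_3 = (4 − 4) − 0 = 0, and there is no ∂_3, so H_2 ≅ 0.

As a check, the Euler characteristic is 8 − 14 + 4 = -2, which agrees with 1 − 3 + 0 = -2.

H_0 ≅ Z,  H_1 ≅ Z^3,  H_2 = 0.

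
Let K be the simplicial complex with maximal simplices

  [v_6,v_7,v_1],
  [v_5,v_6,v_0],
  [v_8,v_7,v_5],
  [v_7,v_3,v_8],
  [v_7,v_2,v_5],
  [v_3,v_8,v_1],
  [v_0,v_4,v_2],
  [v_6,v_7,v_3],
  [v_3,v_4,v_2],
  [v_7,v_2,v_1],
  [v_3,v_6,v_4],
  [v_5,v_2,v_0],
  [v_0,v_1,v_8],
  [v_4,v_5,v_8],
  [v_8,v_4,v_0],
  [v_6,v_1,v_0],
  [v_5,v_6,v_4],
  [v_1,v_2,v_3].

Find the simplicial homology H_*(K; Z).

Fix the vertex order v_0 < v_1 < v_2 < v_3 < v_4 < v_5 < v_6 < v_7 < v_8 and write every simplex with vertices in increasing order. Then dim K = 2 and the simplices of K are:

  0-simplices (9): [v_0], [v_1], [v_2], [v_3], [v_4], [v_5], [v_6], [v_7], [v_8]
  1-simplices (27): (27 of them)
  2-simplices (18): (18 of them)

Hence C_0 ≅ Z^9, C_1 ≅ Z^27, C_2 ≅ Z^18.

∂_1: C_1 → C_0 sends each edge [p,q] (with p < q) to q − p. For instance
  ∂[v_3,v_4] = [v_4] − [v_3].
The 9×27 boundary matrix has rank 8 and Smith normal form diag(1,1,1,1,1,1,1,1).

∂_2: C_2 → C_1 acts by ∂[p,q,r] = [q,r] − [p,r] + [p,q]. For instance
  ∂[v_1,v_3,v_8] = [v_3,v_8] − [v_1,v_8] + [v_1,v_3],
  ∂[v_3,v_4,v_6] = [v_4,v_6] − [v_3,v_6] + [v_3,v_4].
The resulting 27×18 matrix has rank 18, and its Smith normal form has invariant factors (1,1,1,1,1,1,1,1,1,1,1,1,1,1,1,1,1,2).

Reading off H_k = ker ∂_k / im ∂_{k+1}:

  H_0: rank C_0 − rank ∂_1 = 9 − 8 = 1, and the invariant factors of ∂_1 are all 1, so H_0 ≅ Z.
  H_1: rank ker ∂_1 − rank ∂_2 = (27 − 8) − 18 = 1, and ∂_2 has invariant factor 2 > 1, so H_1 ≅ Z ⊕ Z/2.
  H_2: rank ker ∂_2 − rank ∂_3 = (18 − 18) − 0 = 0, and there is no ∂_3, so H_2 ≅ 0.

(K is a triangulation of the Klein bottle.)

H_0 ≅ Z,  H_1 ≅ Z ⊕ Z/2,  H_2 = 0.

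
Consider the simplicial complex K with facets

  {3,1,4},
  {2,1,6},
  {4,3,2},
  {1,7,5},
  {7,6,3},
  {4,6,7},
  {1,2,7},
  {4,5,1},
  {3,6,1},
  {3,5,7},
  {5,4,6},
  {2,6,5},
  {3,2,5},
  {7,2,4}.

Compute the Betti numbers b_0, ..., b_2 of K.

K has 7 vertices, 21 edges, 14 triangles.
rank ∂_0 = 0, rank ∂_1 = 6 ⇒ b_0 = 7 − 0 − 6 = 1; all invariant factors of ∂_1 are 1 so no torsion. So H_0 = Z.
rank ∂_1 = 6, rank ∂_2 = 13 ⇒ b_1 = 21 − 6 − 13 = 2; all invariant factors of ∂_2 are 1 so no torsion. So H_1 = Z^2.
rank ∂_2 = 13, rank ∂_3 = 0 ⇒ b_2 = 14 − 13 − 0 = 1. So H_2 = Z.

b_0 = 1, b_1 = 2, b_2 = 1.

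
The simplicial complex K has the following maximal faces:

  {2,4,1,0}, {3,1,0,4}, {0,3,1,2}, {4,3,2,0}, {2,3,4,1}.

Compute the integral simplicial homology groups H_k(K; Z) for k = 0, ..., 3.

H_0 ≅ Z,  H_1 = 0,  H_2 = 0,  H_3 ≅ Z.

Take the total order 0 < 1 < 2 < 3 < 4 on the vertex set. Then K (dimension 3) consists of the simplices:

  0-simplices (5): [0], [1], [2], [3], [4]
  1-simplices (10): [0,1], [0,2], [0,3], [0,4], [1,2], [1,3], [1,4], [2,3], [2,4], [3,4]
  2-simplices (10): [0,1,2], [0,1,3], [0,1,4], [0,2,3], [0,2,4], [0,3,4], [1,2,3], [1,2,4], [1,3,4], [2,3,4]
  3-simplices (5): [0,1,2,3], [0,1,2,4], [0,1,3,4], [0,2,3,4], [1,2,3,4]

Hence C_0 ≅ Z^5, C_1 ≅ Z^10, C_2 ≅ Z^10, C_3 ≅ Z^5.

∂_1: C_1 → C_0 sends each edge [p,q] (with p < q) to q − p.
This gives a 5×10 integer matrix of rank 4; reducing to Smith normal form yields diagonal entries (1,1,1,1).

∂_2: C_2 → C_1 sends each 2-simplex [p,q,r] to [q,r] − [p,r] + [p,q]. For instance
  ∂[1,3,4] = [3,4] − [1,4] + [1,3],
  ∂[0,2,3] = [2,3] − [0,3] + [0,2].
The resulting 10×10 matrix has rank 6, and its Smith normal form has invariant factors (1,1,1,1,1,1).

Boundary ∂_3: C_3 → C_2 sends each 3-simplex σ to the alternating sum Σ_i (−1)^i (σ with its i-th vertex removed). For instance
  ∂[0,1,2,4] = [1,2,4] − [0,2,4] + [0,1,4] − [0,1,2],
  ∂[0,1,3,4] = [1,3,4] − [0,3,4] + [0,1,4] − [0,1,3].
The resulting 10×5 matrix has rank 4, and its Smith normal form has invariant factors (1,1,1,1).

Reading off H_k = ker ∂_k / im ∂_{k+1}:

  H_0: rank C_0 − rank ∂_1 = 5 − 4 = 1, and the invariant factors of ∂_1 are all 1, so H_0 ≅ Z.
  H_1: rank ker ∂_1 − rank ∂_2 = (10 − 4) − 6 = 0, and the invariant factors of ∂_2 are all 1, so H_1 ≅ 0.
  H_2: rank ker ∂_2 − rank ∂_3 = (10 − 6) − 4 = 0, and the invariant factors of ∂_3 are all 1, so H_2 ≅ 0.
  H_3: rank ker ∂_3 − rank ∂_4 = (5 − 4) − 0 = 1, and there is no ∂_4, so H_3 ≅ Z.

(K is a triangulation of the 3-sphere S^3.)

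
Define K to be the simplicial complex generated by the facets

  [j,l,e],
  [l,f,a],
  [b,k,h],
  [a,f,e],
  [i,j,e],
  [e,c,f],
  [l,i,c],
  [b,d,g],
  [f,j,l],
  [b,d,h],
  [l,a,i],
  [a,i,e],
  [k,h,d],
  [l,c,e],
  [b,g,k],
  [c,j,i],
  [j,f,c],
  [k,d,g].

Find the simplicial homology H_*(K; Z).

H_0 = Z^2,  H_1 = Z_2,  H_2 = Z.

We work with the vertex ordering a < b < c < d < e < f < g < h < i < j < k < l. The simplices of K, each written with vertices in increasing order, are:

  0-simplices (12): a, b, c, d, e, f, g, h, i, j, k, l
  1-simplices (27): ae, af, ai, al, bd, bg, bh, bk, ce, cf, ci, cj, cl, dg, dh, dk, ef, ei, ej, el, fj, fl, gk, hk, ij, il, jl
  2-simplices (18): aef, aei, afl, ail, bdg, bdh, bgk, bhk, cef, cel, cfj, cij, cil, dgk, dhk, eij, ejl, fjl

giving chain groups C_0 ≅ Z^12, C_1 ≅ Z^27, C_2 ≅ Z^18.

Boundary ∂_1: C_1 → C_0 maps an edge to its endpoints' difference, ∂[p,q] = q − p. For instance
  ∂cl = l − c.
As a 12×27 matrix over Z this has rank 10, with invariant factors (1,1,1,1,1,1,1,1,1,1).

The boundary map ∂_2: C_2 → C_1 acts by ∂[p,q,r] = [q,r] − [p,r] + [p,q]. For instance
  ∂aef = ef − af + ae,
  ∂bdg = dg − bg + bd.
As a 27×18 matrix over Z this has rank 17, with invariant factors (1,1,1,1,1,1,1,1,1,1,1,1,1,1,1,1,2).

Computing H_k = (kernel of ∂_k) / (image of ∂_{k+1}):

  H_0: rank C_0 − rank ∂_1 = 12 − 10 = 2, and the invariant factors of ∂_1 are all 1, so H_0 ≅ Z^2.
  H_1: rank ker ∂_1 − rank ∂_2 = (27 − 10) − 17 = 0, and ∂_2 has invariant factor 2 > 1, so H_1 ≅ Z_2.
  H_2: rank ker ∂_2 − rank ∂_3 = (18 − 17) − 0 = 1, and there is no ∂_3, so H_2 ≅ Z.

As a check, the Euler characteristic is 12 − 27 + 18 = 3, which agrees with 2 − 0 + 1 = 3.
(K is a triangulation of the disjoint union of the 2-sphere S^2 and the real projective plane RP^2.)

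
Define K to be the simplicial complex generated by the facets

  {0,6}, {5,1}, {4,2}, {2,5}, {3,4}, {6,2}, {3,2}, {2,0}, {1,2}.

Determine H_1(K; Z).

K has 7 vertices, 9 edges.
rank ∂_1 = 6, rank ∂_2 = 0 ⇒ b_1 = 9 − 6 − 0 = 3. So H_1 = Z^3.

H_1 = Z^3.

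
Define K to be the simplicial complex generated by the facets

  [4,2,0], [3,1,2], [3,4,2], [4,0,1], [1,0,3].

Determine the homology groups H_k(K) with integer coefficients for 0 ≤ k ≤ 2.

H_0 ≅ Z,  H_1 ≅ Z,  H_2 = 0.

Take the total order 0 < 1 < 2 < 3 < 4 on the vertex set. Then K (dimension 2) consists of the simplices:

  0-simplices (5): [0], [1], [2], [3], [4]
  1-simplices (10): [0,1], [0,2], [0,3], [0,4], [1,2], [1,3], [1,4], [2,3], [2,4], [3,4]
  2-simplices (5): [0,1,3], [0,1,4], [0,2,4], [1,2,3], [2,3,4]

so the chain groups are C_0 ≅ Z^5, C_1 ≅ Z^10, C_2 ≅ Z^5.

Boundary ∂_1: C_1 → C_0 sends each edge [p,q] (with p < q) to q − p.
The 5×10 boundary matrix has rank 4 and Smith normal form diag(1,1,1,1).

The boundary map ∂_2: C_2 → C_1 maps a triangle to the signed sum of its edges. For instance
  ∂[2,3,4] = [3,4] − [2,4] + [2,3],
  ∂[0,1,3] = [1,3] − [0,3] + [0,1].
The resulting 10×5 matrix has rank 5, and its Smith normal form has invariant factors (1,1,1,1,1).

Computing H_k = (kernel of ∂_k) / (image of ∂_{k+1}):

  H_0: rank C_0 − rank ∂_1 = 5 − 4 = 1, and the invariant factors of ∂_1 are all 1, so H_0 = Z.
  H_1: rank ker ∂_1 − rank ∂_2 = (10 − 4) − 5 = 1, and the invariant factors of ∂_2 are all 1, so H_1 = Z.
  H_2: rank ker ∂_2 − rank ∂_3 = (5 − 5) − 0 = 0, and there is no ∂_3, so H_2 = 0.

(K is a triangulation of the Möbius band.)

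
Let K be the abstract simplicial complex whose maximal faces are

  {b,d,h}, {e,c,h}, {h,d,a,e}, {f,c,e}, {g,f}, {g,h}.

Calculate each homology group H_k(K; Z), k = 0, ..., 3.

Order the vertices as a < b < c < d < e < f < g < h. Listing each simplex with vertices in this order, K has dimension 3 with simplices:

  0-simplices (8): a, b, c, d, e, f, g, h
  1-simplices (14): ad, ae, ah, bd, bh, ce, cf, ch, de, dh, ef, eh, fg, gh
  2-simplices (7): ade, adh, aeh, bdh, cef, ceh, deh
  3-simplices (1): adeh

so the chain groups are C_0 ≅ Z^8, C_1 ≅ Z^14, C_2 ≅ Z^7, C_3 ≅ Z^1.

Boundary ∂_1: C_1 → C_0 is given by ∂[p,q] = [q] − [p].
The resulting 8×14 matrix has rank 7, and its Smith normal form has invariant factors (1,1,1,1,1,1,1).

∂_2: C_2 → C_1 acts by ∂[p,q,r] = [q,r] − [p,r] + [p,q]. For instance
  ∂cef = ef − cf + ce,
  ∂bdh = dh − bh + bd.
As a 14×7 matrix over Z this has rank 6, with invariant factors (1,1,1,1,1,1).

The boundary map ∂_3: C_3 → C_2 sends each 3-simplex σ to the alternating sum Σ_i (−1)^i (σ with its i-th vertex removed). For instance
  ∂adeh = deh − aeh + adh − ade.
The resulting 7×1 matrix has rank 1, and its Smith normal form has invariant factors (1).

Computing H_k = (kernel of ∂_k) / (image of ∂_{k+1}):

  H_0: rank C_0 − rank ∂_1 = 8 − 7 = 1, and the invariant factors of ∂_1 are all 1, so H_0 ≅ Z.
  H_1: rank ker ∂_1 − rank ∂_2 = (14 − 7) − 6 = 1, and the invariant factors of ∂_2 are all 1, so H_1 ≅ Z.
  H_2: rank ker ∂_2 − rank ∂_3 = (7 − 6) − 1 = 0, and the invariant factors of ∂_3 are all 1, so H_2 ≅ 0.
  H_3: rank ker ∂_3 − rank ∂_4 = (1 − 1) − 0 = 0, and there is no ∂_4, so H_3 ≅ 0.

H_0 = Z,  H_1 = Z,  H_2 = 0,  H_3 = 0.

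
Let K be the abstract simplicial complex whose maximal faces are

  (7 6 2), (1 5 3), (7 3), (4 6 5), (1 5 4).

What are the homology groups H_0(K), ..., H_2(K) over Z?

Take the total order 1 < 2 < 3 < 4 < 5 < 6 < 7 on the vertex set. Then K (dimension 2) consists of the simplices:

  0-simplices (7): [1], [2], [3], [4], [5], [6], [7]
  1-simplices (11): [1,3], [1,4], [1,5], [2,6], [2,7], [3,5], [3,7], [4,5], [4,6], [5,6], [6,7]
  2-simplices (4): [1,3,5], [1,4,5], [2,6,7], [4,5,6]

Hence C_0 ≅ Z^7, C_1 ≅ Z^11, C_2 ≅ Z^4.

∂_1: C_1 → C_0 sends each edge [p,q] (with p < q) to q − p. For instance
  ∂[5,6] = [6] − [5].
The resulting 7×11 matrix has rank 6, and its Smith normal form has invariant factors (1,1,1,1,1,1).

∂_2: C_2 → C_1 maps a triangle to the signed sum of its edges. For instance
  ∂[1,4,5] = [4,5] − [1,5] + [1,4],
  ∂[1,3,5] = [3,5] − [1,5] + [1,3].
The 11×4 boundary matrix has rank 4 and Smith normal form diag(1,1,1,1).

Computing H_k = (kernel of ∂_k) / (image of ∂_{k+1}):

  H_0: rank C_0 − rank ∂_1 = 7 − 6 = 1, and the invariant factors of ∂_1 are all 1, so H_0 = Z.
  H_1: rank ker ∂_1 − rank ∂_2 = (11 − 6) − 4 = 1, and the invariant factors of ∂_2 are all 1, so H_1 = Z.
  H_2: rank ker ∂_2 − rank ∂_3 = (4 − 4) − 0 = 0, and there is no ∂_3, so H_2 = 0.

As a check, the Euler characteristic is 7 − 11 + 4 = 0, which agrees with 1 − 1 + 0 = 0.

H_0 = Z,  H_1 = Z,  H_2 = 0.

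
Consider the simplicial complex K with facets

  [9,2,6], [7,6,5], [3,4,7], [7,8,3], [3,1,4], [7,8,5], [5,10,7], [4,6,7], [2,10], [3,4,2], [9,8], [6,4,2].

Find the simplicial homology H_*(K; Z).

H_0 ≅ Z,  H_1 ≅ Z^2,  H_2 = 0.

Order the vertices as 1 < 2 < 3 < 4 < 5 < 6 < 7 < 8 < 9 < 10. Listing each simplex with vertices in this order, K has dimension 2 with simplices:

  0-simplices (10): [1], [2], [3], [4], [5], [6], [7], [8], [9], [10]
  1-simplices (21): [1,3], [1,4], [2,3], [2,4], [2,6], [2,9], [2,10], [3,4], [3,7], [3,8], [4,6], [4,7], [5,6], [5,7], [5,8], [5,10], [6,7], [6,9], [7,8], [7,10], [8,9]
  2-simplices (10): [1,3,4], [2,3,4], [2,4,6], [2,6,9], [3,4,7], [3,7,8], [4,6,7], [5,6,7], [5,7,8], [5,7,10]

Hence C_0 ≅ Z^10, C_1 ≅ Z^21, C_2 ≅ Z^10.

∂_1: C_1 → C_0 maps an edge to its endpoints' difference, ∂[p,q] = q − p.
As a 10×21 matrix over Z this has rank 9, with invariant factors (1,1,1,1,1,1,1,1,1).

Boundary ∂_2: C_2 → C_1 acts by ∂[p,q,r] = [q,r] − [p,r] + [p,q]. For instance
  ∂[2,4,6] = [4,6] − [2,6] + [2,4],
  ∂[1,3,4] = [3,4] − [1,4] + [1,3].
The resulting 21×10 matrix has rank 10, and its Smith normal form has invariant factors (1,1,1,1,1,1,1,1,1,1).

Now H_k = ker ∂_k / im ∂_{k+1}, so:

  H_0: rank C_0 − rank ∂_1 = 10 − 9 = 1, and the invariant factors of ∂_1 are all 1, so H_0 = Z.
  H_1: rank ker ∂_1 − rank ∂_2 = (21 − 9) − 10 = 2, and the invariant factors of ∂_2 are all 1, so H_1 = Z^2.
  H_2: rank ker ∂_2 − rank ∂_3 = (10 − 10) − 0 = 0, and there is no ∂_3, so H_2 = 0.

As a check, the Euler characteristic is 10 − 21 + 10 = -1, which agrees with 1 − 2 + 0 = -1.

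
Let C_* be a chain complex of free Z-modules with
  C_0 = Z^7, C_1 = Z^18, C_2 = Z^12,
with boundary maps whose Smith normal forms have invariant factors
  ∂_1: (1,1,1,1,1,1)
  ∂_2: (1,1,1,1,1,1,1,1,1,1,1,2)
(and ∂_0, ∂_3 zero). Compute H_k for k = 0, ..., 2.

H_0: b_0 = 7 − 0 − 6 = 1; torsion from ∂_1 factors > 1: none. So H_0 ≅ Z.
H_1: b_1 = 18 − 6 − 12 = 0; torsion from ∂_2 factors > 1: [2]. So H_1 ≅ Z/2.
H_2: b_2 = 12 − 12 − 0 = 0; torsion from ∂_3 factors > 1: none. So H_2 ≅ 0.

H_0 ≅ Z,  H_1 ≅ Z/2,  H_2 = 0.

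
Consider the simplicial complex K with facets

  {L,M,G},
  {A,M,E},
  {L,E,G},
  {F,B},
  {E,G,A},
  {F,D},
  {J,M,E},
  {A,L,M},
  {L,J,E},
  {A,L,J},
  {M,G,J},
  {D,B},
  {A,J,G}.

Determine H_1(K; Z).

H_1 = Z ⊕ Z/2.

Take the total order A < B < D < E < F < G < J < L < M on the vertex set. Then K (dimension 2) consists of the simplices:

  0-simplices (9): A, B, D, E, F, G, J, L, M
  1-simplices (18): AE, AG, AJ, AL, AM, BD, BF, DF, EG, EJ, EL, EM, GJ, GL, GM, JL, JM, LM
  2-simplices (10): AEG, AEM, AGJ, AJL, ALM, EGL, EJL, EJM, GJM, GLM

Hence C_0 ≅ Z^9, C_1 ≅ Z^18, C_2 ≅ Z^10.

The boundary map ∂_1: C_1 → C_0 sends each edge [p,q] (with p < q) to q − p.
This gives a 9×18 integer matrix of rank 7; reducing to Smith normal form yields diagonal entries (1,1,1,1,1,1,1).

Boundary ∂_2: C_2 → C_1 maps a triangle to the signed sum of its edges. For instance
  ∂GLM = LM − GM + GL,
  ∂ALM = LM − AM + AL.
The resulting 18×10 matrix has rank 10, and its Smith normal form has invariant factors (1,1,1,1,1,1,1,1,1,2).

From H_k ≅ ker(∂_k) / im(∂_{k+1}) we obtain:

  H_1: rank ker ∂_1 − rank ∂_2 = (18 − 7) − 10 = 1, and ∂_2 has invariant factor 2 > 1, so H_1 = Z ⊕ Z/2.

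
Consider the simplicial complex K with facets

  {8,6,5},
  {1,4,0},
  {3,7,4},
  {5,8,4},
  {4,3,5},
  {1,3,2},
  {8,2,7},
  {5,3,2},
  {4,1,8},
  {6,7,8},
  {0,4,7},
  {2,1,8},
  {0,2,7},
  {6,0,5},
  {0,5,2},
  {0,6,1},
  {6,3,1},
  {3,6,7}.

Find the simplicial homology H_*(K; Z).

H_0 ≅ Z,  H_1 ≅ Z^2,  H_2 ≅ Z.

Fix the vertex order 0 < 1 < 2 < 3 < 4 < 5 < 6 < 7 < 8 and write every simplex with vertices in increasing order. Then dim K = 2 and the simplices of K are:

  0-simplices (9): [0], [1], [2], [3], [4], [5], [6], [7], [8]
  1-simplices (27): (27 of them)
  2-simplices (18): [0,1,4], [0,1,6], [0,2,5], [0,2,7], [0,4,7], [0,5,6], [1,2,3], [1,2,8], [1,3,6], [1,4,8], [2,3,5], [2,7,8], [3,4,5], [3,4,7], [3,6,7], [4,5,8], [5,6,8], [6,7,8]

Hence C_0 ≅ Z^9, C_1 ≅ Z^27, C_2 ≅ Z^18.

The boundary map ∂_1: C_1 → C_0 maps an edge to its endpoints' difference, ∂[p,q] = q − p.
The 9×27 boundary matrix has rank 8 and Smith normal form diag(1,1,1,1,1,1,1,1).

∂_2: C_2 → C_1 maps a triangle to the signed sum of its edges. For instance
  ∂[5,6,8] = [6,8] − [5,8] + [5,6],
  ∂[3,4,5] = [4,5] − [3,5] + [3,4].
The 27×18 boundary matrix has rank 17 and Smith normal form diag(1,1,1,1,1,1,1,1,1,1,1,1,1,1,1,1,1).

Computing H_k = (kernel of ∂_k) / (image of ∂_{k+1}):

  H_0: rank C_0 − rank ∂_1 = 9 − 8 = 1, and the invariant factors of ∂_1 are all 1, so H_0 = Z.
  H_1: rank ker ∂_1 − rank ∂_2 = (27 − 8) − 17 = 2, and the invariant factors of ∂_2 are all 1, so H_1 = Z^2.
  H_2: rank ker ∂_2 − rank ∂_3 = (18 − 17) − 0 = 1, and there is no ∂_3, so H_2 = Z.

As a check, the Euler characteristic is 9 − 27 + 18 = 0, which agrees with 1 − 2 + 1 = 0.
(K is a triangulation of the torus T^2.)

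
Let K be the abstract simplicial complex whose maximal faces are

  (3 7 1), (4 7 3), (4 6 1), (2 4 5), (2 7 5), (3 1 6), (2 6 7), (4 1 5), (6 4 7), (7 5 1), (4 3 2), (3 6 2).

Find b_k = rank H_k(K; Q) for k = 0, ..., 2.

Fix the vertex order 1 < 2 < 3 < 4 < 5 < 6 < 7 and write every simplex with vertices in increasing order. Then dim K = 2 and the simplices of K are:

  0-simplices (7): [1], [2], [3], [4], [5], [6], [7]
  1-simplices (18): [1,3], [1,4], [1,5], [1,6], [1,7], [2,3], [2,4], [2,5], [2,6], [2,7], [3,4], [3,6], [3,7], [4,5], [4,6], [4,7], [5,7], [6,7]
  2-simplices (12): [1,3,6], [1,3,7], [1,4,5], [1,4,6], [1,5,7], [2,3,4], [2,3,6], [2,4,5], [2,5,7], [2,6,7], [3,4,7], [4,6,7]

giving chain groups C_0 ≅ Z^7, C_1 ≅ Z^18, C_2 ≅ Z^12.

Boundary ∂_1: C_1 → C_0 sends each edge [p,q] (with p < q) to q − p. For instance
  ∂[1,3] = [3] − [1].
This gives a 7×18 integer matrix of rank 6; reducing to Smith normal form yields diagonal entries (1,1,1,1,1,1).

∂_2: C_2 → C_1 sends each 2-simplex [p,q,r] to [q,r] − [p,r] + [p,q]. For instance
  ∂[2,3,4] = [3,4] − [2,4] + [2,3],
  ∂[1,4,6] = [4,6] − [1,6] + [1,4].
The resulting 18×12 matrix has rank 12, and its Smith normal form has invariant factors (1,1,1,1,1,1,1,1,1,1,1,2).

Reading off H_k = ker ∂_k / im ∂_{k+1}:

  H_0: rank C_0 − rank ∂_1 = 7 − 6 = 1, and the invariant factors of ∂_1 are all 1, so H_0 ≅ Z.
  H_1: rank ker ∂_1 − rank ∂_2 = (18 − 6) − 12 = 0, and ∂_2 has invariant factor 2 > 1, so H_1 ≅ Z/2.
  H_2: rank ker ∂_2 − rank ∂_3 = (12 − 12) − 0 = 0, and there is no ∂_3, so H_2 ≅ 0.

(K is a triangulation of the real projective plane RP^2.)

Hence the Betti numbers are b_0 = 1, b_1 = 0, b_2 = 0.

b_0 = 1, b_1 = 0, b_2 = 0.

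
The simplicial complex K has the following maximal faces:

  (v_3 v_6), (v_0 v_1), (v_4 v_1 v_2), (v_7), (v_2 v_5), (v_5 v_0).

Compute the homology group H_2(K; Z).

K has 8 vertices, 7 edges, 1 triangle.
rank ∂_2 = 1, rank ∂_3 = 0 ⇒ b_2 = 1 − 1 − 0 = 0. So H_2 ≅ 0.

H_2 ≅ 0.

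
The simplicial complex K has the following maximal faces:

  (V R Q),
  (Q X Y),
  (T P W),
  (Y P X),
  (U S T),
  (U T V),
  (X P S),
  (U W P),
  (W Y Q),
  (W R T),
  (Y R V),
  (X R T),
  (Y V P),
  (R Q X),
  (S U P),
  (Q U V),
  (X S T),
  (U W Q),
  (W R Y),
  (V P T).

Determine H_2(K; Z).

Order the vertices as P < Q < R < S < T < U < V < W < X < Y. Listing each simplex with vertices in this order, K has dimension 2 with simplices:

  0-simplices (10): P, Q, R, S, T, U, V, W, X, Y
  1-simplices (30): PS, PT, PU, PV, PW, PX, PY, QR, QU, QV, QW, QX, QY, RT, RV, RW, RX, RY, ST, SU, SX, TU, TV, TW, TX, UV, UW, VY, WY, XY
  2-simplices (20): PSU, PSX, PTV, PTW, PUW, PVY, PXY, QRV, QRX, QUV, QUW, QWY, QXY, RTW, RTX, RVY, RWY, STU, STX, TUV

Hence C_0 ≅ Z^10, C_1 ≅ Z^30, C_2 ≅ Z^20.

Boundary ∂_1: C_1 → C_0 sends each edge [p,q] (with p < q) to q − p. For instance
  ∂RW = W − R.
This gives a 10×30 integer matrix of rank 9; reducing to Smith normal form yields diagonal entries (1,1,1,1,1,1,1,1,1).

The boundary map ∂_2: C_2 → C_1 acts by ∂[p,q,r] = [q,r] − [p,r] + [p,q]. For instance
  ∂QUV = UV − QV + QU,
  ∂PSX = SX − PX + PS.
The 30×20 boundary matrix has rank 20 and Smith normal form diag(1,1,1,1,1,1,1,1,1,1,1,1,1,1,1,1,1,1,1,2).

Reading off H_k = ker ∂_k / im ∂_{k+1}:

  H_2: rank ker ∂_2 − rank ∂_3 = (20 − 20) − 0 = 0, and there is no ∂_3, so H_2 = 0.

(K is a triangulation of the Klein bottle.)

H_2 = 0.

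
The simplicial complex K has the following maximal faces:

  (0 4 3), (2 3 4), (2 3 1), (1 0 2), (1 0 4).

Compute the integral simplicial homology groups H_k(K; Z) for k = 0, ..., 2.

H_0 ≅ Z,  H_1 ≅ Z,  H_2 = 0.

We work with the vertex ordering 0 < 1 < 2 < 3 < 4. The simplices of K, each written with vertices in increasing order, are:

  0-simplices (5): [0], [1], [2], [3], [4]
  1-simplices (10): [0,1], [0,2], [0,3], [0,4], [1,2], [1,3], [1,4], [2,3], [2,4], [3,4]
  2-simplices (5): [0,1,2], [0,1,4], [0,3,4], [1,2,3], [2,3,4]

so the chain groups are C_0 ≅ Z^5, C_1 ≅ Z^10, C_2 ≅ Z^5.

The boundary map ∂_1: C_1 → C_0 is given by ∂[p,q] = [q] − [p].
This gives a 5×10 integer matrix of rank 4; reducing to Smith normal form yields diagonal entries (1,1,1,1).

Boundary ∂_2: C_2 → C_1 acts by ∂[p,q,r] = [q,r] − [p,r] + [p,q]. For instance
  ∂[0,1,4] = [1,4] − [0,4] + [0,1],
  ∂[2,3,4] = [3,4] − [2,4] + [2,3].
The resulting 10×5 matrix has rank 5, and its Smith normal form has invariant factors (1,1,1,1,1).

Reading off H_k = ker ∂_k / im ∂_{k+1}:

  H_0: rank C_0 − rank ∂_1 = 5 − 4 = 1, and the invariant factors of ∂_1 are all 1, so H_0 = Z.
  H_1: rank ker ∂_1 − rank ∂_2 = (10 − 4) − 5 = 1, and the invariant factors of ∂_2 are all 1, so H_1 = Z.
  H_2: rank ker ∂_2 − rank ∂_3 = (5 − 5) − 0 = 0, and there is no ∂_3, so H_2 = 0.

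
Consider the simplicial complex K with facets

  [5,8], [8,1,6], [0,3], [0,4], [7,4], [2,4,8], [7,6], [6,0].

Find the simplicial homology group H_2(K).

H_2 = 0.

Fix the vertex order 0 < 1 < 2 < 3 < 4 < 5 < 6 < 7 < 8 and write every simplex with vertices in increasing order. Then dim K = 2 and the simplices of K are:

  0-simplices (9): [0], [1], [2], [3], [4], [5], [6], [7], [8]
  1-simplices (12): [0,3], [0,4], [0,6], [1,6], [1,8], [2,4], [2,8], [4,7], [4,8], [5,8], [6,7], [6,8]
  2-simplices (2): [1,6,8], [2,4,8]

Hence C_0 ≅ Z^9, C_1 ≅ Z^12, C_2 ≅ Z^2.

Boundary ∂_1: C_1 → C_0 maps an edge to its endpoints' difference, ∂[p,q] = q − p.
The 9×12 boundary matrix has rank 8 and Smith normal form diag(1,1,1,1,1,1,1,1).

Boundary ∂_2: C_2 → C_1 acts by ∂[p,q,r] = [q,r] − [p,r] + [p,q]. For instance
  ∂[2,4,8] = [4,8] − [2,8] + [2,4],
  ∂[1,6,8] = [6,8] − [1,8] + [1,6].
As a 12×2 matrix over Z this has rank 2, with invariant factors (1,1).

Reading off H_k = ker ∂_k / im ∂_{k+1}:

  H_2: rank ker ∂_2 − rank ∂_3 = (2 − 2) − 0 = 0, and there is no ∂_3, so H_2 = 0.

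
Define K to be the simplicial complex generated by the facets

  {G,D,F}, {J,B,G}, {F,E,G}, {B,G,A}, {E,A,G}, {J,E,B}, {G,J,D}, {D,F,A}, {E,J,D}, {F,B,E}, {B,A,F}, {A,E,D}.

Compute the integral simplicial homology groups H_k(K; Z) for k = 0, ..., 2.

Take the total order A < B < D < E < F < G < J on the vertex set. Then K (dimension 2) consists of the simplices:

  0-simplices (7): A, B, D, E, F, G, J
  1-simplices (18): AB, AD, AE, AF, AG, BE, BF, BG, BJ, DE, DF, DG, DJ, EF, EG, EJ, FG, GJ
  2-simplices (12): ABF, ABG, ADE, ADF, AEG, BEF, BEJ, BGJ, DEJ, DFG, DGJ, EFG

so the chain groups are C_0 ≅ Z^7, C_1 ≅ Z^18, C_2 ≅ Z^12.

∂_1: C_1 → C_0 sends each edge [p,q] (with p < q) to q − p.
As a 7×18 matrix over Z this has rank 6, with invariant factors (1,1,1,1,1,1).

∂_2: C_2 → C_1 sends each 2-simplex [p,q,r] to [q,r] − [p,r] + [p,q]. For instance
  ∂EFG = FG − EG + EF,
  ∂ADE = DE − AE + AD.
The 18×12 boundary matrix has rank 12 and Smith normal form diag(1,1,1,1,1,1,1,1,1,1,1,2).

Computing H_k = (kernel of ∂_k) / (image of ∂_{k+1}):

  H_0: rank C_0 − rank ∂_1 = 7 − 6 = 1, and the invariant factors of ∂_1 are all 1, so H_0 ≅ Z.
  H_1: rank ker ∂_1 − rank ∂_2 = (18 − 6) − 12 = 0, and ∂_2 has invariant factor 2 > 1, so H_1 ≅ Z_2.
  H_2: rank ker ∂_2 − rank ∂_3 = (12 − 12) − 0 = 0, and there is no ∂_3, so H_2 ≅ 0.

H_0 = Z,  H_1 = Z_2,  H_2 = 0.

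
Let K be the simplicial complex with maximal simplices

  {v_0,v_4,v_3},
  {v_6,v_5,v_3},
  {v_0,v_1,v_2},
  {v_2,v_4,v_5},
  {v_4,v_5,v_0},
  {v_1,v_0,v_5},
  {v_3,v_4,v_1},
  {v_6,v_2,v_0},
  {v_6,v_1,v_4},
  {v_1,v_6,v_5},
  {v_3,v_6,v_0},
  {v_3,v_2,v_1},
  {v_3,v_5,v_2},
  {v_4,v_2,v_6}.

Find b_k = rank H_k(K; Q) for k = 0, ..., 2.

K has 7 vertices, 21 edges, 14 triangles.
rank ∂_0 = 0, rank ∂_1 = 6 ⇒ b_0 = 7 − 0 − 6 = 1; all invariant factors of ∂_1 are 1 so no torsion. So H_0 = Z.
rank ∂_1 = 6, rank ∂_2 = 13 ⇒ b_1 = 21 − 6 − 13 = 2; all invariant factors of ∂_2 are 1 so no torsion. So H_1 = Z^2.
rank ∂_2 = 13, rank ∂_3 = 0 ⇒ b_2 = 14 − 13 − 0 = 1. So H_2 = Z.

b_0 = 1, b_1 = 2, b_2 = 1.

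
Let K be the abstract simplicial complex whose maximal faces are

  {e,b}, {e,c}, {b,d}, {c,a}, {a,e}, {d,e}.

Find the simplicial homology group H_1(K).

H_1 = Z^2.

We work with the vertex ordering a < b < c < d < e. The simplices of K, each written with vertices in increasing order, are:

  0-simplices (5): a, b, c, d, e
  1-simplices (6): ac, ae, bd, be, ce, de

Hence C_0 ≅ Z^5, C_1 ≅ Z^6.

Boundary ∂_1: C_1 → C_0 sends each edge [p,q] (with p < q) to q − p.
This gives a 5×6 integer matrix of rank 4; reducing to Smith normal form yields diagonal entries (1,1,1,1).

Reading off H_k = ker ∂_k / im ∂_{k+1}:

  H_1: rank ker ∂_1 − rank ∂_2 = (6 − 4) − 0 = 2, and there is no ∂_2, so H_1 = Z^2.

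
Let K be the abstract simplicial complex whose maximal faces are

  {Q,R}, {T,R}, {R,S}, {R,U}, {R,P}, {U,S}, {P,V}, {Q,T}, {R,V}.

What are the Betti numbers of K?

Take the total order P < Q < R < S < T < U < V on the vertex set. Then K (dimension 1) consists of the simplices:

  0-simplices (7): P, Q, R, S, T, U, V
  1-simplices (9): PR, PV, QR, QT, RS, RT, RU, RV, SU

Hence C_0 ≅ Z^7, C_1 ≅ Z^9.

The boundary map ∂_1: C_1 → C_0 maps an edge to its endpoints' difference, ∂[p,q] = q − p.
As a 7×9 matrix over Z this has rank 6, with invariant factors (1,1,1,1,1,1).

Now H_k = ker ∂_k / im ∂_{k+1}, so:

  H_0: rank C_0 − rank ∂_1 = 7 − 6 = 1, and the invariant factors of ∂_1 are all 1, so H_0 ≅ Z.
  H_1: rank ker ∂_1 − rank ∂_2 = (9 − 6) − 0 = 3, and there is no ∂_2, so H_1 ≅ Z^3.

As a check, the Euler characteristic is 7 − 9 = -2, which agrees with 1 − 3 = -2.

Hence the Betti numbers are b_0 = 1, b_1 = 3.

b_0 = 1, b_1 = 3.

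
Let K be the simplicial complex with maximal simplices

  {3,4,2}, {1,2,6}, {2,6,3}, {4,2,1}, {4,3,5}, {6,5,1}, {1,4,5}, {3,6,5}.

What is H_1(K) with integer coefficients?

H_1 ≅ 0.

Take the total order 1 < 2 < 3 < 4 < 5 < 6 on the vertex set. Then K (dimension 2) consists of the simplices:

  0-simplices (6): [1], [2], [3], [4], [5], [6]
  1-simplices (12): [1,2], [1,4], [1,5], [1,6], [2,3], [2,4], [2,6], [3,4], [3,5], [3,6], [4,5], [5,6]
  2-simplices (8): [1,2,4], [1,2,6], [1,4,5], [1,5,6], [2,3,4], [2,3,6], [3,4,5], [3,5,6]

giving chain groups C_0 ≅ Z^6, C_1 ≅ Z^12, C_2 ≅ Z^8.

Boundary ∂_1: C_1 → C_0 is given by ∂[p,q] = [q] − [p].
As a 6×12 matrix over Z this has rank 5, with invariant factors (1,1,1,1,1).

The boundary map ∂_2: C_2 → C_1 sends each 2-simplex [p,q,r] to [q,r] − [p,r] + [p,q]. For instance
  ∂[3,4,5] = [4,5] − [3,5] + [3,4],
  ∂[1,2,4] = [2,4] − [1,4] + [1,2].
The resulting 12×8 matrix has rank 7, and its Smith normal form has invariant factors (1,1,1,1,1,1,1).

Computing H_k = (kernel of ∂_k) / (image of ∂_{k+1}):

  H_1: rank ker ∂_1 − rank ∂_2 = (12 − 5) − 7 = 0, and the invariant factors of ∂_2 are all 1, so H_1 ≅ 0.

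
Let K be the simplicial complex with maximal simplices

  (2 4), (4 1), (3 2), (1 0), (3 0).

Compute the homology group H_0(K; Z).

K has 5 vertices, 5 edges.
rank ∂_0 = 0, rank ∂_1 = 4 ⇒ b_0 = 5 − 0 − 4 = 1; all invariant factors of ∂_1 are 1 so no torsion. So H_0 = Z.

H_0 = Z.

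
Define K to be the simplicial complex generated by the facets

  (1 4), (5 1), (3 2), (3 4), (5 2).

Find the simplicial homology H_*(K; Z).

H_0 = Z,  H_1 = Z.

Take the total order 1 < 2 < 3 < 4 < 5 on the vertex set. Then K (dimension 1) consists of the simplices:

  0-simplices (5): [1], [2], [3], [4], [5]
  1-simplices (5): [1,4], [1,5], [2,3], [2,5], [3,4]

giving chain groups C_0 ≅ Z^5, C_1 ≅ Z^5.

Boundary ∂_1: C_1 → C_0 maps an edge to its endpoints' difference, ∂[p,q] = q − p. For instance
  ∂[3,4] = [4] − [3].
As a 5×5 matrix over Z this has rank 4, with invariant factors (1,1,1,1).

Now H_k = ker ∂_k / im ∂_{k+1}, so:

  H_0: rank C_0 − rank ∂_1 = 5 − 4 = 1, and the invariant factors of ∂_1 are all 1, so H_0 ≅ Z.
  H_1: rank ker ∂_1 − rank ∂_2 = (5 − 4) − 0 = 1, and there is no ∂_2, so H_1 ≅ Z.

As a check, the Euler characteristic is 5 − 5 = 0, which agrees with 1 − 1 = 0.
(K is a triangulation of the circle S^1.)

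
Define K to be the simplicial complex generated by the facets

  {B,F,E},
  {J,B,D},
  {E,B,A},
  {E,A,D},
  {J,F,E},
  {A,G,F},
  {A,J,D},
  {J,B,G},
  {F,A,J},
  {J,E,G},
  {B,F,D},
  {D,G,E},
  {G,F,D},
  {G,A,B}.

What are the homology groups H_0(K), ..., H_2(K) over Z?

H_0 ≅ Z,  H_1 ≅ Z^2,  H_2 ≅ Z.

Take the total order A < B < D < E < F < G < J on the vertex set. Then K (dimension 2) consists of the simplices:

  0-simplices (7): A, B, D, E, F, G, J
  1-simplices (21): AB, AD, AE, AF, AG, AJ, BD, BE, BF, BG, BJ, DE, DF, DG, DJ, EF, EG, EJ, FG, FJ, GJ
  2-simplices (14): ABE, ABG, ADE, ADJ, AFG, AFJ, BDF, BDJ, BEF, BGJ, DEG, DFG, EFJ, EGJ

Hence C_0 ≅ Z^7, C_1 ≅ Z^21, C_2 ≅ Z^14.

Boundary ∂_1: C_1 → C_0 is given by ∂[p,q] = [q] − [p]. For instance
  ∂EJ = J − E.
The 7×21 boundary matrix has rank 6 and Smith normal form diag(1,1,1,1,1,1).

The boundary map ∂_2: C_2 → C_1 acts by ∂[p,q,r] = [q,r] − [p,r] + [p,q]. For instance
  ∂ADE = DE − AE + AD,
  ∂DFG = FG − DG + DF.
The 21×14 boundary matrix has rank 13 and Smith normal form diag(1,1,1,1,1,1,1,1,1,1,1,1,1).

Now H_k = ker ∂_k / im ∂_{k+1}, so:

  H_0: rank C_0 − rank ∂_1 = 7 − 6 = 1, and the invariant factors of ∂_1 are all 1, so H_0 = Z.
  H_1: rank ker ∂_1 − rank ∂_2 = (21 − 6) − 13 = 2, and the invariant factors of ∂_2 are all 1, so H_1 = Z^2.
  H_2: rank ker ∂_2 − rank ∂_3 = (14 − 13) − 0 = 1, and there is no ∂_3, so H_2 = Z.

As a check, the Euler characteristic is 7 − 21 + 14 = 0, which agrees with 1 − 2 + 1 = 0.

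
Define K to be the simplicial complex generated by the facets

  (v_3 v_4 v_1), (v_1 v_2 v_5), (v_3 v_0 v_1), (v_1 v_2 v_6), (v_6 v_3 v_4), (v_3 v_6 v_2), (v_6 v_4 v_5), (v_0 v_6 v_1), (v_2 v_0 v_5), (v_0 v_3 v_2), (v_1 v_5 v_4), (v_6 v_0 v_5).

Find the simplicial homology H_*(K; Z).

H_0 ≅ Z,  H_1 ≅ Z/2,  H_2 = 0.

Take the total order v_0 < v_1 < v_2 < v_3 < v_4 < v_5 < v_6 on the vertex set. Then K (dimension 2) consists of the simplices:

  0-simplices (7): [v_0], [v_1], [v_2], [v_3], [v_4], [v_5], [v_6]
  1-simplices (18): (18 of them)
  2-simplices (12): (12 of them)

giving chain groups C_0 ≅ Z^7, C_1 ≅ Z^18, C_2 ≅ Z^12.

∂_1: C_1 → C_0 sends each edge [p,q] (with p < q) to q − p. For instance
  ∂[v_3,v_6] = [v_6] − [v_3].
This gives a 7×18 integer matrix of rank 6; reducing to Smith normal form yields diagonal entries (1,1,1,1,1,1).

∂_2: C_2 → C_1 sends each 2-simplex [p,q,r] to [q,r] − [p,r] + [p,q]. For instance
  ∂[v_0,v_2,v_3] = [v_2,v_3] − [v_0,v_3] + [v_0,v_2],
  ∂[v_4,v_5,v_6] = [v_5,v_6] − [v_4,v_6] + [v_4,v_5].
The resulting 18×12 matrix has rank 12, and its Smith normal form has invariant factors (1,1,1,1,1,1,1,1,1,1,1,2).

Reading off H_k = ker ∂_k / im ∂_{k+1}:

  H_0: rank C_0 − rank ∂_1 = 7 − 6 = 1, and the invariant factors of ∂_1 are all 1, so H_0 = Z.
  H_1: rank ker ∂_1 − rank ∂_2 = (18 − 6) − 12 = 0, and ∂_2 has invariant factor 2 > 1, so H_1 = Z/2.
  H_2: rank ker ∂_2 − rank ∂_3 = (12 − 12) − 0 = 0, and there is no ∂_3, so H_2 = 0.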